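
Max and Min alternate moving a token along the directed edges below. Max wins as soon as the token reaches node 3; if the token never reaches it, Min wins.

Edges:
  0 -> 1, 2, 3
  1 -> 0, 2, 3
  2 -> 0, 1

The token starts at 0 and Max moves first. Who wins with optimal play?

Max

Track states (vertex, player-to-move).
A0 = {(3,Max), (3,Min)}
A1: add {(0,Max), (1,Max)}.
(0,Max) ∈ A1 ⇒ Max forces the target.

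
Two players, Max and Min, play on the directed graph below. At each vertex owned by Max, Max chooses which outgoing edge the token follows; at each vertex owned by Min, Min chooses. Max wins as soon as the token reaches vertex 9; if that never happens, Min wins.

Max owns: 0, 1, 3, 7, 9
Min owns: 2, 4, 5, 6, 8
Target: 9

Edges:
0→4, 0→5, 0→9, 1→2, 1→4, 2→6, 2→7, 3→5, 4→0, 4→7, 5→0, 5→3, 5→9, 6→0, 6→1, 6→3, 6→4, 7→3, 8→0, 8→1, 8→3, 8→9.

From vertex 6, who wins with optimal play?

A0 = {9}
A1: add {0} — 0 (Max) has 0→9.
A2 = A1; e.g. 1 (Max) has no edge into A1. Fixed point.
6 never enters the attractor, so Min can avoid the target forever.

Min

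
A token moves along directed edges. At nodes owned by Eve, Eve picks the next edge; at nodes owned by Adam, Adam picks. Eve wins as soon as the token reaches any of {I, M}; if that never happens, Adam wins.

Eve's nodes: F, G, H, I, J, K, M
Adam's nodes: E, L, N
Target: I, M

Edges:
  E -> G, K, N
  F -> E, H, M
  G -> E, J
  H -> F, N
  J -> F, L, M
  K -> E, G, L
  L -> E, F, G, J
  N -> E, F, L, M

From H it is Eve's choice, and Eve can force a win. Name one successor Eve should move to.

F

A0 = {I, M}
A1: add {F, J} — F (Eve) has F→M; J (Eve) has J→M.
A2: add {G, H} — G (Eve) has G→J; H (Eve) has H→F.
A3: add {K} — K (Eve) has K→G.
A4 = A3; e.g. E (Adam) can still go to N. Fixed point.
From H, successor F is in the attractor (rank 1); the other successor N is not.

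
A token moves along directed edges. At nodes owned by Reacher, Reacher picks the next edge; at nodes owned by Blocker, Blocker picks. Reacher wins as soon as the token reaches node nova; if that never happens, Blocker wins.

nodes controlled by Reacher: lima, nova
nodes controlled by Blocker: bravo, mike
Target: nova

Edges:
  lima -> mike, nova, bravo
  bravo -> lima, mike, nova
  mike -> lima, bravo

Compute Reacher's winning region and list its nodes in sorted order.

A0 = {nova}
A1: add {lima} — lima (Reacher) has lima→nova.
A2 = A1; e.g. mike (Blocker) can still go to bravo. Fixed point.
Reacher's winning region = {lima, nova}.

lima, nova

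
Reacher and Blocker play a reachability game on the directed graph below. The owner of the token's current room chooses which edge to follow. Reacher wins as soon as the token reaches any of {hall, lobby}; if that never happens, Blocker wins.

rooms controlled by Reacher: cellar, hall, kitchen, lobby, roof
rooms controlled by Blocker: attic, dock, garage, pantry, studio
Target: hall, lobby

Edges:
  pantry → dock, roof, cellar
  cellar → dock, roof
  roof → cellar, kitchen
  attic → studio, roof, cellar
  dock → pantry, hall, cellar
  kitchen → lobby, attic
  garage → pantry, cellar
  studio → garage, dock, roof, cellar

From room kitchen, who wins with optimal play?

A0 = {hall, lobby}
A1: add {kitchen} — kitchen (Reacher) has kitchen→lobby.
kitchen ∈ A1, so Reacher can force the target.

Reacher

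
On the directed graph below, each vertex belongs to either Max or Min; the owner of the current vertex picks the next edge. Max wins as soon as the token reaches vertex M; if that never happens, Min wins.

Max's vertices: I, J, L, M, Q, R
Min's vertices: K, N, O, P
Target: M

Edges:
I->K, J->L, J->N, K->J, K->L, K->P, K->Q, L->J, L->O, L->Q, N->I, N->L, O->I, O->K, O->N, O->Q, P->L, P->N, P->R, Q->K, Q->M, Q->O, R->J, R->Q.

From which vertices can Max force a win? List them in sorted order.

A0 = {M}
A1: add {Q} — Q (Max) has Q→M.
A2: add {L, R} — L (Max) has L→Q; R (Max) has R→Q.
A3: add {J} — J (Max) has J→L.
A4 = A3; e.g. I (Max) has no edge into A3. Fixed point.
Max's winning region = {J, L, M, Q, R}.

J, L, M, Q, R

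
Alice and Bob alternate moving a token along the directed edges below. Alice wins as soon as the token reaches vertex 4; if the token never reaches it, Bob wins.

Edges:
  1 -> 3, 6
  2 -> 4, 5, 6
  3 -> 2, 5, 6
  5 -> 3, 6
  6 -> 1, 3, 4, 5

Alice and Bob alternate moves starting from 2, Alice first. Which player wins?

Track states (vertex, player-to-move).
A0 = {(4,Alice), (4,Bob)}
A1: add {(2,Alice), (6,Alice)}.
(2,Alice) ∈ A1 ⇒ Alice forces the target.

Alice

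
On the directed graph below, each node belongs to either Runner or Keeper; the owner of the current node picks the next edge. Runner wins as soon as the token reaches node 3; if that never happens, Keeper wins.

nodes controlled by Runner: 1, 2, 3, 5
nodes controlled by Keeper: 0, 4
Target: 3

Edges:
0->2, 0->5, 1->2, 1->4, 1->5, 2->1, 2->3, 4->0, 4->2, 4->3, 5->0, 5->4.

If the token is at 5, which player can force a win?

Keeper

A0 = {3}
A1: add {2} — 2 (Runner) has 2→3.
A2: add {1} — 1 (Runner) has 1→2.
A3 = A2; e.g. 0 (Keeper) can still go to 5. Fixed point.
5 never enters the attractor, so Keeper can avoid the target forever.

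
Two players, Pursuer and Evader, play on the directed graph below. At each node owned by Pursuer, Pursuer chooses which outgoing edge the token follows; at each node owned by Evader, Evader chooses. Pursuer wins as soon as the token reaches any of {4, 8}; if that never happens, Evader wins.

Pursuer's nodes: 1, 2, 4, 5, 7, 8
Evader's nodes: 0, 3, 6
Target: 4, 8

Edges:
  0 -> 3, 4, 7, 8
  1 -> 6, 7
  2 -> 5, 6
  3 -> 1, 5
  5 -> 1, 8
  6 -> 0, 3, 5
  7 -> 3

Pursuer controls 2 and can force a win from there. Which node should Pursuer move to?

A0 = {4, 8}
A1: add {5} — 5 (Pursuer) has 5→8.
A2: add {2} — 2 (Pursuer) has 2→5.
A3 = A2; e.g. 0 (Evader) can still go to 3. Fixed point.
From 2, successor 5 is in the attractor (rank 1); the other successor 6 is not.

5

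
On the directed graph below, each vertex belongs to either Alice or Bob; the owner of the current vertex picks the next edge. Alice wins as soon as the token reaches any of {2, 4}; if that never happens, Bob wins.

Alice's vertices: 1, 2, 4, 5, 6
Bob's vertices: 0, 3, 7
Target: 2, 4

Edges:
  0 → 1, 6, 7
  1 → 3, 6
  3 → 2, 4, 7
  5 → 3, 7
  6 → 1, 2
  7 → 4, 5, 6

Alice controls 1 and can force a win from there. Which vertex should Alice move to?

6

A0 = {2, 4}
A1: add {6} — 6 (Alice) has 6→2.
A2: add {1} — 1 (Alice) has 1→6.
A3 = A2; e.g. 0 (Bob) can still go to 7. Fixed point.
From 1, successor 6 is in the attractor (rank 1); the other successor 3 is not.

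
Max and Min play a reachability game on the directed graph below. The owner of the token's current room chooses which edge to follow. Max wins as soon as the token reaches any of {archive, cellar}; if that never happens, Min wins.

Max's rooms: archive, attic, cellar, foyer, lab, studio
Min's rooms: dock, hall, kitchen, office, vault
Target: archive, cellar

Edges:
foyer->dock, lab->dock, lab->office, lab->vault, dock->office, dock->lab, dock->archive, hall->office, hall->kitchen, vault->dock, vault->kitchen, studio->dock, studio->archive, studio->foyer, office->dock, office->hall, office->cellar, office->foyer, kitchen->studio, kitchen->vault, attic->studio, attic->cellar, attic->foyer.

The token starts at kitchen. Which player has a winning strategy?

Min

A0 = {archive, cellar}
A1: add {attic, studio} — attic (Max) has attic→cellar; studio (Max) has studio→archive.
A2 = A1; e.g. dock (Min) can still go to office. Fixed point.
kitchen never enters the attractor, so Min can avoid the target forever.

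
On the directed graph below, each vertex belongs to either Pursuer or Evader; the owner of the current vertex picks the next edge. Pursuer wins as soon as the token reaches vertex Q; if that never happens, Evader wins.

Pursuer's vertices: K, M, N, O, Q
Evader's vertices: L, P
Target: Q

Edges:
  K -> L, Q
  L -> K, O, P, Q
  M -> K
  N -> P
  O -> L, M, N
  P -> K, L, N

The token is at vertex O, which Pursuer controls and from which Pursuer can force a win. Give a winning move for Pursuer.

A0 = {Q}
A1: add {K} — K (Pursuer) has K→Q.
A2: add {M} — M (Pursuer) has M→K.
A3: add {O} — O (Pursuer) has O→M.
A4 = A3; e.g. L (Evader) can still go to P. Fixed point.
From O, successor M is in the attractor (rank 2); the other successors L, N are not.

M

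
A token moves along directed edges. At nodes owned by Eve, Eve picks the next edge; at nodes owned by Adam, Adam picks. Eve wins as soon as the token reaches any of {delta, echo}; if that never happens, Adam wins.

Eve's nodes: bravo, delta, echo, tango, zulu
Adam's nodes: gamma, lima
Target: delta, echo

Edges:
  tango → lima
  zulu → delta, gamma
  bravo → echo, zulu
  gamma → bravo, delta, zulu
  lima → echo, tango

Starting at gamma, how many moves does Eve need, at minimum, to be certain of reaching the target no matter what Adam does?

A0 = {delta, echo}
A1: add {bravo, zulu} — bravo (Eve) has bravo→echo; zulu (Eve) has zulu→delta.
A2: add {gamma} — gamma (Adam): all of {bravo, delta, zulu} already in.
A3 = A2; e.g. tango (Eve) has no edge into A2. Fixed point.
gamma enters the attractor at level 2, so Eve can force the target in 2 moves from there.

2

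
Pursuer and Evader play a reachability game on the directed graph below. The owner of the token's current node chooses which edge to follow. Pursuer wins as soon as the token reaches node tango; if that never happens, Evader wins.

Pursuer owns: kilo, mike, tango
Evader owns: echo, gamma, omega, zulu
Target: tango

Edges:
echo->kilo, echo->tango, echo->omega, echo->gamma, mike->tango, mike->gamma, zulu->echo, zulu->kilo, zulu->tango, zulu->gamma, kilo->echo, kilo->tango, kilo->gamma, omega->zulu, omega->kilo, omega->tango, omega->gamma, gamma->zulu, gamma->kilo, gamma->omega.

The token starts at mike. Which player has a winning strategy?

Pursuer

A0 = {tango}
A1: add {kilo, mike} — mike (Pursuer) has mike→tango; kilo (Pursuer) has kilo→tango.
A2 = A1; e.g. echo (Evader) can still go to omega. Fixed point.
mike ∈ A1, so Pursuer can force the target.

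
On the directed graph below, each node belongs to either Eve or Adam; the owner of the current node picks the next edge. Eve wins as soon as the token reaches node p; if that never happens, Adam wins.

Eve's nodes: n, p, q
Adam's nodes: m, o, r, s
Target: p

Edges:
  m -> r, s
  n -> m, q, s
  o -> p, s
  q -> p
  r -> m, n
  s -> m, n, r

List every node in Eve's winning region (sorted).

A0 = {p}
A1: add {q} — q (Eve) has q→p.
A2: add {n} — n (Eve) has n→q.
A3 = A2; e.g. m (Adam) can still go to r. Fixed point.
Eve's winning region = {n, p, q}.

n, p, q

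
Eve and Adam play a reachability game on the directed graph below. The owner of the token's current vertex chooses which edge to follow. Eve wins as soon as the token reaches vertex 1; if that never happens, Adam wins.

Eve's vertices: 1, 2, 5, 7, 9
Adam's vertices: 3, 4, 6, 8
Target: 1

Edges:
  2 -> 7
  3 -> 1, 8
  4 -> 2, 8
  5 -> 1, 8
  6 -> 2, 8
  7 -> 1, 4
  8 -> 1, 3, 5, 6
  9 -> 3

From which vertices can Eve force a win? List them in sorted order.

1, 2, 5, 7

A0 = {1}
A1: add {5, 7} — 5 (Eve) has 5→1; 7 (Eve) has 7→1.
A2: add {2} — 2 (Eve) has 2→7.
A3 = A2; e.g. 3 (Adam) can still go to 8. Fixed point.
Eve's winning region = {1, 2, 5, 7}.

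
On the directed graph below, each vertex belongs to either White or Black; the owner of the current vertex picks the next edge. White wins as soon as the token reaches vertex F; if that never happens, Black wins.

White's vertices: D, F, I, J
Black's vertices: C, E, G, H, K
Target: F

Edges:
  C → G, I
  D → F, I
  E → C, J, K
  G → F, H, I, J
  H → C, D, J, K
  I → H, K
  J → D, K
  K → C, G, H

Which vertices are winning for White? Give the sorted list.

D, F, J

A0 = {F}
A1: add {D} — D (White) has D→F.
A2: add {J} — J (White) has J→D.
A3 = A2; e.g. C (Black) can still go to G. Fixed point.
White's winning region = {D, F, J}.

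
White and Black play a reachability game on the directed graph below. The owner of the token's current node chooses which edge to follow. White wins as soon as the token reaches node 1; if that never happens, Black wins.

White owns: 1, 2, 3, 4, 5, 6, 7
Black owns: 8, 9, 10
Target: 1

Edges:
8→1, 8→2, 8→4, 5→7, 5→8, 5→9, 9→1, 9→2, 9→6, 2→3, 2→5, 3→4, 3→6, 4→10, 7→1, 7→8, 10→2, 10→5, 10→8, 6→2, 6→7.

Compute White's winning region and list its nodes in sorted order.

1, 2, 3, 5, 6, 7, 9

A0 = {1}
A1: add {7} — 7 (White) has 7→1.
A2: add {5, 6} — 5 (White) has 5→7; 6 (White) has 6→7.
A3: add {2, 3} — 2 (White) has 2→5; 3 (White) has 3→6.
A4: add {9} — 9 (Black): all of {1, 2, 6} already in.
A5 = A4; e.g. 4 (White) has no edge into A4. Fixed point.
White's winning region = {1, 2, 3, 5, 6, 7, 9}.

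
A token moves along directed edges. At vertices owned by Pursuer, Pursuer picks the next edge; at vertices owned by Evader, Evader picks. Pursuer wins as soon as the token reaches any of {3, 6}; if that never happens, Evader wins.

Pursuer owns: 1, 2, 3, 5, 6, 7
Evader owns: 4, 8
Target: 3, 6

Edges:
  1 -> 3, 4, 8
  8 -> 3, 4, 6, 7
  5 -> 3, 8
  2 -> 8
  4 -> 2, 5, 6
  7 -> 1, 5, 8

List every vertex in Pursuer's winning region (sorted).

A0 = {3, 6}
A1: add {1, 5} — 1 (Pursuer) has 1→3; 5 (Pursuer) has 5→3.
A2: add {7} — 7 (Pursuer) has 7→1.
A3 = A2; e.g. 2 (Pursuer) has no edge into A2. Fixed point.
Pursuer's winning region = {1, 3, 5, 6, 7}.

1, 3, 5, 6, 7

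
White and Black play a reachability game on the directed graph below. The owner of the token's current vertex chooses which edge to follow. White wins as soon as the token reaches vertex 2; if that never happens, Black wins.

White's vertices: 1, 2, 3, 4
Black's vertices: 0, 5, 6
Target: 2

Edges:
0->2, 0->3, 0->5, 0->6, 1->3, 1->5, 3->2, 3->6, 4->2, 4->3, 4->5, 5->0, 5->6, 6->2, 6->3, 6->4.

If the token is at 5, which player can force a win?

A0 = {2}
A1: add {3, 4} — 3 (White) has 3→2; 4 (White) has 4→2.
A2: add {1, 6} — 1 (White) has 1→3; 6 (Black): all of {2, 3, 4} already in.
A3 = A2; e.g. 0 (Black) can still go to 5. Fixed point.
5 never enters the attractor, so Black can avoid the target forever.

Black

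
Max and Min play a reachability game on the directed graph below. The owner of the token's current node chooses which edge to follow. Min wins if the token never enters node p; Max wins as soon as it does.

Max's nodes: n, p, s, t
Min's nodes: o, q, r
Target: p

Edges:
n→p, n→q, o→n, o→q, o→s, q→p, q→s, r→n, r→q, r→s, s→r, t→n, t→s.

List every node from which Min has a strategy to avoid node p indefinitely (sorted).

A0 = {p}
A1: add {n} — n (Max) has n→p.
A2: add {t} — t (Max) has t→n.
A3 = A2; e.g. o (Min) can still go to q. Fixed point.
Max's attractor = {n, p, t}; Min avoids the target exactly from the complement.

o, q, r, s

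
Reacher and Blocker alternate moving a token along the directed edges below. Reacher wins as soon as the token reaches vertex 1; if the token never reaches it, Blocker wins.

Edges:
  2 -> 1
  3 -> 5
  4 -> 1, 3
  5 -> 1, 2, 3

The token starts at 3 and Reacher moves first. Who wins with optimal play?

Track states (vertex, player-to-move).
A0 = {(1,Reacher), (1,Blocker)}
A1: add {(2,Reacher), (2,Blocker), (4,Reacher), (5,Reacher)}.
A2: add {(3,Blocker)}.
A3 = A2; e.g. (3,Reacher) stays out. (3,Reacher) never enters ⇒ Blocker avoids the target.

Blocker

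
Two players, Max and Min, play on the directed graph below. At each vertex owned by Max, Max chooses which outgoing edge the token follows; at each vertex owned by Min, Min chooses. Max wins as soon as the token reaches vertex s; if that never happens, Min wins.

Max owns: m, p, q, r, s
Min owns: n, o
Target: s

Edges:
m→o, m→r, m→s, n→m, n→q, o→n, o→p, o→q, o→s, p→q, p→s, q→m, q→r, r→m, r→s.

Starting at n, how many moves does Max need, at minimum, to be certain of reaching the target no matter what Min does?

3

A0 = {s}
A1: add {m, p, r} — m (Max) has m→s; p (Max) has p→s; r (Max) has r→s.
A2: add {q} — q (Max) has q→m.
A3: add {n} — n (Min): all of {m, q} already in.
n enters the attractor at level 3, so Max can force the target in 3 moves from there.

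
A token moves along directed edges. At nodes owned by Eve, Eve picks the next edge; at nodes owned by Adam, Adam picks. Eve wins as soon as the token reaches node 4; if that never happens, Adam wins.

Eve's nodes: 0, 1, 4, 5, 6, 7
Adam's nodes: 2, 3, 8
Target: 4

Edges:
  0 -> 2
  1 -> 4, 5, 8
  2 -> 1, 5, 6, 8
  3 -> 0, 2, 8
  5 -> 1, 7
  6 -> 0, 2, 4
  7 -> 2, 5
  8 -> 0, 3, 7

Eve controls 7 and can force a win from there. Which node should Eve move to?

5

A0 = {4}
A1: add {1, 6} — 1 (Eve) has 1→4; 6 (Eve) has 6→4.
A2: add {5} — 5 (Eve) has 5→1.
A3: add {7} — 7 (Eve) has 7→5.
A4 = A3; e.g. 0 (Eve) has no edge into A3. Fixed point.
From 7, successor 5 is in the attractor (rank 2); the other successor 2 is not.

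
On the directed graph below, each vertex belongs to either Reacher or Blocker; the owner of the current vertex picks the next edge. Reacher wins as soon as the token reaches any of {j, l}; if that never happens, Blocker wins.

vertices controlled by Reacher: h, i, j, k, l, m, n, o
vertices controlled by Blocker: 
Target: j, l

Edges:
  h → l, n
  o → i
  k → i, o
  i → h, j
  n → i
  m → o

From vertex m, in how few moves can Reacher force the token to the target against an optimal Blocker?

A0 = {j, l}
A1: add {h, i} — h (Reacher) has h→l; i (Reacher) has i→j.
A2: add {k, n, o} — k (Reacher) has k→i; n (Reacher) has n→i; o (Reacher) has o→i.
A3: add {m} — m (Reacher) has m→o.
A3 = all vertices. Fixed point.
m enters the attractor at level 3, so Reacher can force the target in 3 moves from there.

3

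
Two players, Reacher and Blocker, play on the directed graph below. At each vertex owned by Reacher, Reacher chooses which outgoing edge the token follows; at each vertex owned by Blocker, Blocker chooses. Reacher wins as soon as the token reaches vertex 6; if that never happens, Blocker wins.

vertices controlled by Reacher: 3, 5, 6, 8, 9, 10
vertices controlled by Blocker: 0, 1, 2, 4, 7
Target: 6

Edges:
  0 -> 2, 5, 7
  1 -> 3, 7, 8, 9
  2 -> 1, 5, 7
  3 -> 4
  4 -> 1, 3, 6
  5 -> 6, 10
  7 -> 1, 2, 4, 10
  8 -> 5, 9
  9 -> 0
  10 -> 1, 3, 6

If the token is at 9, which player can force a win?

Blocker

A0 = {6}
A1: add {5, 10} — 5 (Reacher) has 5→6; 10 (Reacher) has 10→6.
A2: add {8} — 8 (Reacher) has 8→5.
A3 = A2; e.g. 0 (Blocker) can still go to 2. Fixed point.
9 never enters the attractor, so Blocker can avoid the target forever.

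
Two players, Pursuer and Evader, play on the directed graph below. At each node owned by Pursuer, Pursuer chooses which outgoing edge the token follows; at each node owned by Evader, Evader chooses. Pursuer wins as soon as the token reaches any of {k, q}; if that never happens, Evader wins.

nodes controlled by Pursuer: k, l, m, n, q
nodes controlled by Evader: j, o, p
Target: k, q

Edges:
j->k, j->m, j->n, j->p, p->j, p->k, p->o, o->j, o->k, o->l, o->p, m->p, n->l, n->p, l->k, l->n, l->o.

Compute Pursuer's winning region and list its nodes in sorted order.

k, l, n, q

A0 = {k, q}
A1: add {l} — l (Pursuer) has l→k.
A2: add {n} — n (Pursuer) has n→l.
A3 = A2; e.g. j (Evader) can still go to m. Fixed point.
Pursuer's winning region = {k, l, n, q}.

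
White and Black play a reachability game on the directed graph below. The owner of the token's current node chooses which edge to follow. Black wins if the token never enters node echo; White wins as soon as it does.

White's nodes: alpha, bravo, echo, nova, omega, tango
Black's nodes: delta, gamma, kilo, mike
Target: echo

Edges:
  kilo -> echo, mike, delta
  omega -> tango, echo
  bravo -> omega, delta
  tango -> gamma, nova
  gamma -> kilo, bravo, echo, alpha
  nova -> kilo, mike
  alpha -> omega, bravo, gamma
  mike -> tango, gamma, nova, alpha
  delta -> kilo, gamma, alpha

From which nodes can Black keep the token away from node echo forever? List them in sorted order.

delta, gamma, kilo, mike, nova, tango

A0 = {echo}
A1: add {omega} — omega (White) has omega→echo.
A2: add {alpha, bravo} — bravo (White) has bravo→omega; alpha (White) has alpha→omega.
A3 = A2; e.g. kilo (Black) can still go to mike. Fixed point.
White's attractor = {alpha, bravo, echo, omega}; Black avoids the target exactly from the complement.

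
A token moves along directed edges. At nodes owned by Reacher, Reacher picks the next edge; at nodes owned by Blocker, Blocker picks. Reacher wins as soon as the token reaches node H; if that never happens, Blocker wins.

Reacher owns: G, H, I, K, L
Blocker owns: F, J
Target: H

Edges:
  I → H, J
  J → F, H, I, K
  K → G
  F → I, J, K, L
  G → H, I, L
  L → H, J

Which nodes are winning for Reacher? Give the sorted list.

G, H, I, K, L

A0 = {H}
A1: add {G, I, L} — G (Reacher) has G→H; I (Reacher) has I→H; L (Reacher) has L→H.
A2: add {K} — K (Reacher) has K→G.
A3 = A2; e.g. F (Blocker) can still go to J. Fixed point.
Reacher's winning region = {G, H, I, K, L}.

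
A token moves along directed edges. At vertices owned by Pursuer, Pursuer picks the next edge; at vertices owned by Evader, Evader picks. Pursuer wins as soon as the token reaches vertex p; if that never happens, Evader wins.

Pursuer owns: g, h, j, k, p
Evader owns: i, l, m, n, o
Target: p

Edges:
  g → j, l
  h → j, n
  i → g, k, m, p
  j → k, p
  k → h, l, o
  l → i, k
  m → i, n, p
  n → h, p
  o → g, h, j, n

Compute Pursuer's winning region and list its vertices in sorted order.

g, h, j, k, n, o, p

A0 = {p}
A1: add {j} — j (Pursuer) has j→p.
A2: add {g, h} — g (Pursuer) has g→j; h (Pursuer) has h→j.
A3: add {k, n} — k (Pursuer) has k→h; n (Evader): all of {h, p} already in.
A4: add {o} — o (Evader): all of {g, h, j, n} already in.
A5 = A4; e.g. i (Evader) can still go to m. Fixed point.
Pursuer's winning region = {g, h, j, k, n, o, p}.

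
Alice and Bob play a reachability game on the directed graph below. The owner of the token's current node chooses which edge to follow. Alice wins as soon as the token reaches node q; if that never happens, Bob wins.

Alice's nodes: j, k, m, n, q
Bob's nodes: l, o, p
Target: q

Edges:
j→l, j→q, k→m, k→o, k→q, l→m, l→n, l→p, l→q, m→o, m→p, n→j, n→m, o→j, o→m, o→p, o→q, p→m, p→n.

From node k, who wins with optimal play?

A0 = {q}
A1: add {j, k} — j (Alice) has j→q; k (Alice) has k→q.
k ∈ A1, so Alice can force the target.

Alice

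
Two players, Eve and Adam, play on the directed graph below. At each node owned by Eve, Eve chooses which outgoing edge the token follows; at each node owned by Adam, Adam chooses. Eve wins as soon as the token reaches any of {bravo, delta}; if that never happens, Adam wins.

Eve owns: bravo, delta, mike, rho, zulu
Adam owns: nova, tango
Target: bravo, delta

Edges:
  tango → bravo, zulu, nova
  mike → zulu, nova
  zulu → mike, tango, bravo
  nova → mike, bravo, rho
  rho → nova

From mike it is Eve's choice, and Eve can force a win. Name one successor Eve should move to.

zulu

A0 = {bravo, delta}
A1: add {zulu} — zulu (Eve) has zulu→bravo.
A2: add {mike} — mike (Eve) has mike→zulu.
A3 = A2; e.g. tango (Adam) can still go to nova. Fixed point.
From mike, successor zulu is in the attractor (rank 1); the other successor nova is not.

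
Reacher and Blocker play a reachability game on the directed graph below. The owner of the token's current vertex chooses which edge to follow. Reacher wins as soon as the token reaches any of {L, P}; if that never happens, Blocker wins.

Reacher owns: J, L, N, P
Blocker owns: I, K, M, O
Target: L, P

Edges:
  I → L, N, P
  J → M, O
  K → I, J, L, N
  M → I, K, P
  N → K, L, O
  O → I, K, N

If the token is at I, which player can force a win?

A0 = {L, P}
A1: add {N} — N (Reacher) has N→L.
A2: add {I} — I (Blocker): all of {L, N, P} already in.
A3 = A2; e.g. J (Reacher) has no edge into A2. Fixed point.
I ∈ A2, so Reacher can force the target.

Reacher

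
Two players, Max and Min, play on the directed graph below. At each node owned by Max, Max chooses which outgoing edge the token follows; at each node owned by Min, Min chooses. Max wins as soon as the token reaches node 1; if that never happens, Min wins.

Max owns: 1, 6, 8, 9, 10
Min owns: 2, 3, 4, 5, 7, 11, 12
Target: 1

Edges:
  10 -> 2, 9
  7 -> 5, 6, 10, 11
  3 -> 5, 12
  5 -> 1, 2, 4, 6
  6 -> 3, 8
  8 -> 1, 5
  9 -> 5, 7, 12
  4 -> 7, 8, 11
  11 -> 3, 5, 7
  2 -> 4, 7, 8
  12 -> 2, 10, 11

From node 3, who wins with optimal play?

Min

A0 = {1}
A1: add {8} — 8 (Max) has 8→1.
A2: add {6} — 6 (Max) has 6→8.
A3 = A2; e.g. 2 (Min) can still go to 4. Fixed point.
3 never enters the attractor, so Min can avoid the target forever.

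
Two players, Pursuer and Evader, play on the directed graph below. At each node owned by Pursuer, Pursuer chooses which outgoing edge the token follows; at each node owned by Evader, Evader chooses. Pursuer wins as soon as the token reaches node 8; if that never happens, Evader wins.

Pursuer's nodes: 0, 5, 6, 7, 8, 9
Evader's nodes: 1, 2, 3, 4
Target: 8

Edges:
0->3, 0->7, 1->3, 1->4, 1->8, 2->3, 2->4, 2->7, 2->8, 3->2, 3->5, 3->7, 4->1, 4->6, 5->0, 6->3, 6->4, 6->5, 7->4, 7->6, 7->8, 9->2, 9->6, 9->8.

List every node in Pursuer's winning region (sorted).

0, 5, 6, 7, 8, 9

A0 = {8}
A1: add {7, 9} — 7 (Pursuer) has 7→8; 9 (Pursuer) has 9→8.
A2: add {0} — 0 (Pursuer) has 0→7.
A3: add {5} — 5 (Pursuer) has 5→0.
A4: add {6} — 6 (Pursuer) has 6→5.
A5 = A4; e.g. 1 (Evader) can still go to 3. Fixed point.
Pursuer's winning region = {0, 5, 6, 7, 8, 9}.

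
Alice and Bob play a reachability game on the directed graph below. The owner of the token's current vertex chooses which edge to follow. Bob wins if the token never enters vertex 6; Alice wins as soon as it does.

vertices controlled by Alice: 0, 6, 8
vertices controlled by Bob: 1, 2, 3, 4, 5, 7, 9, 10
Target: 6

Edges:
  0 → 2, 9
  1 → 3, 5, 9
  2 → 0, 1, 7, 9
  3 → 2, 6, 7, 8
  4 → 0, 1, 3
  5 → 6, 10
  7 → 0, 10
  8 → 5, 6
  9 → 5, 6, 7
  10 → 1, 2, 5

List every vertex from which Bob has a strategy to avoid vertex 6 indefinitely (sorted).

0, 1, 2, 3, 4, 5, 7, 9, 10

A0 = {6}
A1: add {8} — 8 (Alice) has 8→6.
A2 = A1; e.g. 0 (Alice) has no edge into A1. Fixed point.
Alice's attractor = {6, 8}; Bob avoids the target exactly from the complement.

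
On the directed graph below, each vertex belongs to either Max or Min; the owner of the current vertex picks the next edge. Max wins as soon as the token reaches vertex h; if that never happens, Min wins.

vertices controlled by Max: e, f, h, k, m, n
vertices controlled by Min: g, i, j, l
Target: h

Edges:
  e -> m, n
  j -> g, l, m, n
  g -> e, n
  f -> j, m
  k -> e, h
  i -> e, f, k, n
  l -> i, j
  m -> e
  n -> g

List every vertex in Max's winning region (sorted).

A0 = {h}
A1: add {k} — k (Max) has k→h.
A2 = A1; e.g. e (Max) has no edge into A1. Fixed point.
Max's winning region = {h, k}.

h, k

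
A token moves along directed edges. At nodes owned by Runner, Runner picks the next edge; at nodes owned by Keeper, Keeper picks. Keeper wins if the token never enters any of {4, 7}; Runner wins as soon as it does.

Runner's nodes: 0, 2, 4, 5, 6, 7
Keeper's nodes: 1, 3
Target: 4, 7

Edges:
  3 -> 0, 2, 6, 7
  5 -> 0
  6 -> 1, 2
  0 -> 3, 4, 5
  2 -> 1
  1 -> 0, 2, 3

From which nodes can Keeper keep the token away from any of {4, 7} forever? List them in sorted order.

1, 2, 3, 6

A0 = {4, 7}
A1: add {0} — 0 (Runner) has 0→4.
A2: add {5} — 5 (Runner) has 5→0.
A3 = A2; e.g. 1 (Keeper) can still go to 2. Fixed point.
Runner's attractor = {0, 4, 5, 7}; Keeper avoids the target exactly from the complement.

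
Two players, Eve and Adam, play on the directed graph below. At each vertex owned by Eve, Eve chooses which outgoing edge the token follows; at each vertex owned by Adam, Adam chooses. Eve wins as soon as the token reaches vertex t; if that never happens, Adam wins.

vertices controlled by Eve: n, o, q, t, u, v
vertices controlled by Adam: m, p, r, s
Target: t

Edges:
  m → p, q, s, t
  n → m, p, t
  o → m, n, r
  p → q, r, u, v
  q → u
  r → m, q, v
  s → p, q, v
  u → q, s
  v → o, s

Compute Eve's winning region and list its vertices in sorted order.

A0 = {t}
A1: add {n} — n (Eve) has n→t.
A2: add {o} — o (Eve) has o→n.
A3: add {v} — v (Eve) has v→o.
A4 = A3; e.g. m (Adam) can still go to p. Fixed point.
Eve's winning region = {n, o, t, v}.

n, o, t, v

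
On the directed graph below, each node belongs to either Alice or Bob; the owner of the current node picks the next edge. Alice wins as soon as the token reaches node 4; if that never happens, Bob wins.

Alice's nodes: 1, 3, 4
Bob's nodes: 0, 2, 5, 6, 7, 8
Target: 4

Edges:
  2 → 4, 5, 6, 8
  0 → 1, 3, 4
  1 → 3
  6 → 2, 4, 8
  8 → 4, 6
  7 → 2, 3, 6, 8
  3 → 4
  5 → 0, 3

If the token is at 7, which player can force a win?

A0 = {4}
A1: add {3} — 3 (Alice) has 3→4.
A2: add {1} — 1 (Alice) has 1→3.
A3: add {0} — 0 (Bob): all of {1, 3, 4} already in.
A4: add {5} — 5 (Bob): all of {0, 3} already in.
A5 = A4; e.g. 2 (Bob) can still go to 6. Fixed point.
7 never enters the attractor, so Bob can avoid the target forever.

Bob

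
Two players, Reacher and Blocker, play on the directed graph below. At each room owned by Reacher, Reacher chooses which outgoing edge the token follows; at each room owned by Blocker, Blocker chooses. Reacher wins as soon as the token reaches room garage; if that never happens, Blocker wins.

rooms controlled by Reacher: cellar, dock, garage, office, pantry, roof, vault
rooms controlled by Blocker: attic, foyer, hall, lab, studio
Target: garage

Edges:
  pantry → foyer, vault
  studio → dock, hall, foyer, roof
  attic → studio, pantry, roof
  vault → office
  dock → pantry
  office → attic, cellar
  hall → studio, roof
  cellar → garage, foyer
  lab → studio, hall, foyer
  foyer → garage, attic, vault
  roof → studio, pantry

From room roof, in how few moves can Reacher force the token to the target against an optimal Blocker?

A0 = {garage}
A1: add {cellar} — cellar (Reacher) has cellar→garage.
A2: add {office} — office (Reacher) has office→cellar.
A3: add {vault} — vault (Reacher) has vault→office.
A4: add {pantry} — pantry (Reacher) has pantry→vault.
A5: add {dock, roof} — dock (Reacher) has dock→pantry; roof (Reacher) has roof→pantry.
A6 = A5; e.g. studio (Blocker) can still go to hall. Fixed point.
roof enters the attractor at level 5, so Reacher can force the target in 5 moves from there.

5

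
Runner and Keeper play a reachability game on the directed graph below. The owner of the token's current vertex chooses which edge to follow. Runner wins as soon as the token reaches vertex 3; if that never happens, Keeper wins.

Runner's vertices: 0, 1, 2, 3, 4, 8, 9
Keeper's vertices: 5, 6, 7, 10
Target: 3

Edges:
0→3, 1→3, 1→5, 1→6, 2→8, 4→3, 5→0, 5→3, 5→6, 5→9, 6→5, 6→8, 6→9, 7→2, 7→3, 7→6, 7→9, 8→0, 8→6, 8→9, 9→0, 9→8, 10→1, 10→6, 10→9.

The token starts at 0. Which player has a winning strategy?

Runner

A0 = {3}
A1: add {0, 1, 4} — 0 (Runner) has 0→3; 1 (Runner) has 1→3; 4 (Runner) has 4→3.
0 ∈ A1, so Runner can force the target.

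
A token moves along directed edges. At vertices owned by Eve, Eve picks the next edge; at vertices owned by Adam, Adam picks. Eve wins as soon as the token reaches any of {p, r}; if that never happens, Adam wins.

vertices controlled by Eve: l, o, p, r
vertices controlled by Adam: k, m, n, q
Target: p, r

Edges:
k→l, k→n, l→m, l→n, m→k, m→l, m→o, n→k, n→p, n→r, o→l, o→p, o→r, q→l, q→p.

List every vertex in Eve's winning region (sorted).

o, p, r

A0 = {p, r}
A1: add {o} — o (Eve) has o→p.
A2 = A1; e.g. k (Adam) can still go to l. Fixed point.
Eve's winning region = {o, p, r}.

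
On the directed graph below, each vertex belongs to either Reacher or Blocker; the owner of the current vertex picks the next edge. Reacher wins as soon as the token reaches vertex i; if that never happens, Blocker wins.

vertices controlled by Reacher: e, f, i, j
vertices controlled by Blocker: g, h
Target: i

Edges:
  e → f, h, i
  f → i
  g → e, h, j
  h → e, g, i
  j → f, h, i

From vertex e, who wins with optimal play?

Reacher

A0 = {i}
A1: add {e, f, j} — e (Reacher) has e→i; f (Reacher) has f→i; j (Reacher) has j→i.
A2 = A1; e.g. g (Blocker) can still go to h. Fixed point.
e ∈ A1, so Reacher can force the target.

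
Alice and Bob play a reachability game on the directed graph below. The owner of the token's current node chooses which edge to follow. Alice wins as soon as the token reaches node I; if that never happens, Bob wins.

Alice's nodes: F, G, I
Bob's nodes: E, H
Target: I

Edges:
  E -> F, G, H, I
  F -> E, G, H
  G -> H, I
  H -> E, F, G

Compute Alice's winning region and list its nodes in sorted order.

F, G, I

A0 = {I}
A1: add {G} — G (Alice) has G→I.
A2: add {F} — F (Alice) has F→G.
A3 = A2; e.g. E (Bob) can still go to H. Fixed point.
Alice's winning region = {F, G, I}.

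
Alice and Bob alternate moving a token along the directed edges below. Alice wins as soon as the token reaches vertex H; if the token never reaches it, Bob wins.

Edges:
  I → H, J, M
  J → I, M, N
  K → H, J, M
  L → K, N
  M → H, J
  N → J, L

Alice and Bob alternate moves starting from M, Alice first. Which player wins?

Alice

Track states (vertex, player-to-move).
A0 = {(H,Alice), (H,Bob)}
A1: add {(I,Alice), (K,Alice), (M,Alice)}.
(M,Alice) ∈ A1 ⇒ Alice forces the target.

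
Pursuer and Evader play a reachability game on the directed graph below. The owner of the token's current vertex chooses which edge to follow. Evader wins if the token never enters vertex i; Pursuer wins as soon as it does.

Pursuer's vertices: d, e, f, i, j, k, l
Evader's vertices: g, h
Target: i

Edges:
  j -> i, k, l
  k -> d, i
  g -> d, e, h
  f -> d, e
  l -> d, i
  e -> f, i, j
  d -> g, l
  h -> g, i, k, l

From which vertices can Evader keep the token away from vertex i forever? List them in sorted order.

A0 = {i}
A1: add {e, j, k, l} — e (Pursuer) has e→i; j (Pursuer) has j→i; k (Pursuer) has k→i; l (Pursuer) has l→i.
A2: add {d, f} — d (Pursuer) has d→l; f (Pursuer) has f→e.
A3 = A2; e.g. g (Evader) can still go to h. Fixed point.
Pursuer's attractor = {d, e, f, i, j, k, l}; Evader avoids the target exactly from the complement.

g, h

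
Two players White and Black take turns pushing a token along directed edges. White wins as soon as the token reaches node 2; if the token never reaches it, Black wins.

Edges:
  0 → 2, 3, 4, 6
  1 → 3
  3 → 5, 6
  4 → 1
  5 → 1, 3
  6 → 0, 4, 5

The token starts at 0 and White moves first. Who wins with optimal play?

White

Track states (vertex, player-to-move).
A0 = {(2,White), (2,Black)}
A1: add {(0,White)}.
(0,White) ∈ A1 ⇒ White forces the target.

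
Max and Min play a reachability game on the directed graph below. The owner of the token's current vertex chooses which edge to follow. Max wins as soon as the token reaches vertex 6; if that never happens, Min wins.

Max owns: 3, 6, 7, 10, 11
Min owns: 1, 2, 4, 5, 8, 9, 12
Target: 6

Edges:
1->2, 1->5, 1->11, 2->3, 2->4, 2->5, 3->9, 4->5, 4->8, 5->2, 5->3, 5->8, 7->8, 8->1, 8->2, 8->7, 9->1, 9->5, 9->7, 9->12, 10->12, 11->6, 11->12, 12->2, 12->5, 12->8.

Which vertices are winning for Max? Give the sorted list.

A0 = {6}
A1: add {11} — 11 (Max) has 11→6.
A2 = A1; e.g. 1 (Min) can still go to 2. Fixed point.
Max's winning region = {6, 11}.

6, 11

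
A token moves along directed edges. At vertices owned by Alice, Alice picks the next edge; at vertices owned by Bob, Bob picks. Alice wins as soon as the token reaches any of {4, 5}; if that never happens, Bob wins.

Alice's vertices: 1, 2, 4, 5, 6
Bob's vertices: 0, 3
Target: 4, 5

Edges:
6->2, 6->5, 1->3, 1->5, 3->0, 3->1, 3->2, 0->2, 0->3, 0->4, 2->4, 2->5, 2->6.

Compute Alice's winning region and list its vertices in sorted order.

1, 2, 4, 5, 6

A0 = {4, 5}
A1: add {1, 2, 6} — 1 (Alice) has 1→5; 2 (Alice) has 2→4; 6 (Alice) has 6→5.
A2 = A1; e.g. 0 (Bob) can still go to 3. Fixed point.
Alice's winning region = {1, 2, 4, 5, 6}.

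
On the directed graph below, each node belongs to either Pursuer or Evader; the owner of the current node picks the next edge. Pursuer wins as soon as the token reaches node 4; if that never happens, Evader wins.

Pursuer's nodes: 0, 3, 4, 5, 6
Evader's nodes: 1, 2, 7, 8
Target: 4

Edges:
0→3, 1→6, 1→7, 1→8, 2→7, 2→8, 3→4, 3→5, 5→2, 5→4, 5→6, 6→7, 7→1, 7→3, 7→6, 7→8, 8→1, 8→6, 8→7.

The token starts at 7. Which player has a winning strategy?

A0 = {4}
A1: add {3, 5} — 3 (Pursuer) has 3→4; 5 (Pursuer) has 5→4.
A2: add {0} — 0 (Pursuer) has 0→3.
A3 = A2; e.g. 1 (Evader) can still go to 6. Fixed point.
7 never enters the attractor, so Evader can avoid the target forever.

Evader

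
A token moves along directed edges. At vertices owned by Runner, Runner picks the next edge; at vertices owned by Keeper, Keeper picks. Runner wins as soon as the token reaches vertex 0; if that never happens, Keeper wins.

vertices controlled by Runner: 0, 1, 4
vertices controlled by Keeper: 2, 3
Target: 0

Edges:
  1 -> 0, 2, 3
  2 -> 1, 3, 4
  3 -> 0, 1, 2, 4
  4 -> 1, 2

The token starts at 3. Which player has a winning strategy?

Keeper

A0 = {0}
A1: add {1} — 1 (Runner) has 1→0.
A2: add {4} — 4 (Runner) has 4→1.
A3 = A2; e.g. 2 (Keeper) can still go to 3. Fixed point.
3 never enters the attractor, so Keeper can avoid the target forever.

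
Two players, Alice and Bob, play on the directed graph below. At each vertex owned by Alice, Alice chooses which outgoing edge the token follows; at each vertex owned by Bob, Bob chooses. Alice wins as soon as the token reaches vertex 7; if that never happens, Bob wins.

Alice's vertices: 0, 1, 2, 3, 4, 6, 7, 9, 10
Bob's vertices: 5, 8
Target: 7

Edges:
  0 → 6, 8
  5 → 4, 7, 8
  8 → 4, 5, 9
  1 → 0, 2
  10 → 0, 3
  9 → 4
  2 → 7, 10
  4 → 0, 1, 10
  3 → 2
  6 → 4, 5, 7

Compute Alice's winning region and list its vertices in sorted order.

0, 1, 2, 3, 4, 6, 7, 9, 10

A0 = {7}
A1: add {2, 6} — 2 (Alice) has 2→7; 6 (Alice) has 6→7.
A2: add {0, 1, 3} — 0 (Alice) has 0→6; 1 (Alice) has 1→2; 3 (Alice) has 3→2.
A3: add {4, 10} — 4 (Alice) has 4→0; 10 (Alice) has 10→0.
A4: add {9} — 9 (Alice) has 9→4.
A5 = A4; e.g. 5 (Bob) can still go to 8. Fixed point.
Alice's winning region = {0, 1, 2, 3, 4, 6, 7, 9, 10}.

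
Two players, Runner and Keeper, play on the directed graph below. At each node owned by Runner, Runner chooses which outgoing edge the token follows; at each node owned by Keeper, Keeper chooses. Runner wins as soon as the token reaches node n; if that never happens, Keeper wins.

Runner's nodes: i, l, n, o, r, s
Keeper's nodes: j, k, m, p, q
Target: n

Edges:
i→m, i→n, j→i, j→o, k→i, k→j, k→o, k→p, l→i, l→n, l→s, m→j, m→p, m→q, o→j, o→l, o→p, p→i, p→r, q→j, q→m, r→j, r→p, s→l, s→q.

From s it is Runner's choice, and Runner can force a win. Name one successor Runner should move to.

A0 = {n}
A1: add {i, l} — i (Runner) has i→n; l (Runner) has l→n.
A2: add {o, s} — o (Runner) has o→l; s (Runner) has s→l.
A3: add {j} — j (Keeper): all of {i, o} already in.
A4: add {r} — r (Runner) has r→j.
A5: add {p} — p (Keeper): all of {i, r} already in.
A6: add {k} — k (Keeper): all of {i, j, o, p} already in.
A7 = A6; e.g. m (Keeper) can still go to q. Fixed point.
From s, successor l is in the attractor (rank 1); the other successor q is not.

l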